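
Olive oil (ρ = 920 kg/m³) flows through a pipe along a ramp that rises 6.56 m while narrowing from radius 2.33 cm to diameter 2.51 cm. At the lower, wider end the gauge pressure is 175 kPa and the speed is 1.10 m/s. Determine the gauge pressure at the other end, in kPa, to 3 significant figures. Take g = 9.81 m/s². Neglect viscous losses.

Mass conservation (A₁v₁ = A₂v₂) gives v₂ = 1.10 × 17.1/4.95 = 3.79 m/s.
Energy conservation along the streamline gives P₂ = P₁ − ½ρ(v₂² − v₁²) − ρg(h₂ − h₁).
P₂ = 175000 + ½·920·(1.10² − 3.79²) − 920·9.81·(+6.56) = 175000 + (-6060) − (59200) = 110000 Pa.

P₂ ≈ 110 kPa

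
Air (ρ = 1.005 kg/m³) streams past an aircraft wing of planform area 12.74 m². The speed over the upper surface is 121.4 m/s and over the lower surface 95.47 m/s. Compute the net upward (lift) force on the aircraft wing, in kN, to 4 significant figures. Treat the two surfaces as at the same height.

The faster flow above has the lower pressure; Bernoulli (same height) gives ΔP = ½ρ(v_up² − v_low²).
ΔP = ½·1.005·(121.4² − 95.47²) = 2826 Pa.
Lift = ΔP · A = 2826 × 12.74 = 36000 N.

F = 36.00 kN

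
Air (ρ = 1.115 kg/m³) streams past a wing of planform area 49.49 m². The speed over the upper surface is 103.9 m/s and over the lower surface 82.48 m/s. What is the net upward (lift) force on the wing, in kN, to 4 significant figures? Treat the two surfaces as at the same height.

F ≈ 110.1 kN

From P + ½ρv² = const at equal height, P_low − P_up = ½ρ(v_up² − v_low²).
ΔP = ½·1.115·(103.9² − 82.48²) = 2226 Pa.
Lift = ΔP · A = 2226 × 49.49 = 110100 N.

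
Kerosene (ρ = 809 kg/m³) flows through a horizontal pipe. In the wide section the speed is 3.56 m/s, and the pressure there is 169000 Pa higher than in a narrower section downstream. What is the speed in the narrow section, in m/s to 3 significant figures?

With h₁ = h₂, rearranging Bernoulli gives v₂ = √(v₁² + 2ΔP/ρ).
v₂ = √(3.56² + 2·169000/809) = √(12.7 + 418) = 20.7 m/s.

v₂ ≈ 20.7 m/s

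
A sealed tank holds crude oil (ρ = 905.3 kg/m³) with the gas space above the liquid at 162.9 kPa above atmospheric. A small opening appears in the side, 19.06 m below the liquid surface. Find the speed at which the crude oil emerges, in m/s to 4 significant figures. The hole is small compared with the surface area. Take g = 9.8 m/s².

Take point 1 at the surface (v₁ ≈ 0) and point 2 at the hole (at atmospheric pressure). Bernoulli: P₁ + ρg h = P_atm + ½ρv₂².
With P₁ − P_atm = 162900 Pa, v₂ = √(2gh + 2ΔP/ρ) = √(2·9.8·19.06 + 2·162900/905.3) = 27.08 m/s.

v = 27.08 m/s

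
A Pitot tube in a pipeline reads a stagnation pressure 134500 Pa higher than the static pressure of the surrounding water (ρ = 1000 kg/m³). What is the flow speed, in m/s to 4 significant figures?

Bernoulli between the free stream and the stagnation point: ½ρv² = P_stag − P_static.
v = √(2ΔP/ρ) = √(2·134500/1000) = 16.40 m/s.

16.40 m/s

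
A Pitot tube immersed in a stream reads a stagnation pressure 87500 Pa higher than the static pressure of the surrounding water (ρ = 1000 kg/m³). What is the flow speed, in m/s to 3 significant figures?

v = 13.2 m/s

At the stagnation point the flow is brought to rest, so Bernoulli gives P_stag − P_static = ½ρv².
v = √(2ΔP/ρ) = √(2·87500/1000) = 13.2 m/s.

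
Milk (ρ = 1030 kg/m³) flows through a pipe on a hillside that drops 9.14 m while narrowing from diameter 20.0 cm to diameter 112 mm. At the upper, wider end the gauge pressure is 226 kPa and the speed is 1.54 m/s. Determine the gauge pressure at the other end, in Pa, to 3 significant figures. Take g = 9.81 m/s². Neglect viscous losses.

By continuity, v₂ = v₁·A₁/A₂ = 1.54·(314/98.5) = 4.91 m/s.
Bernoulli: P₁ + ½ρv₁² + ρg h₁ = P₂ + ½ρv₂² + ρg h₂, so P₂ = P₁ + ½ρ(v₁² − v₂²) − ρg(h₂ − h₁).
P₂ = 226000 + ½·1030·(1.54² − 4.91²) − 1030·9.81·(−9.14) = 226000 + (-11200) − (-92400) = 307000 Pa.

307000 Pa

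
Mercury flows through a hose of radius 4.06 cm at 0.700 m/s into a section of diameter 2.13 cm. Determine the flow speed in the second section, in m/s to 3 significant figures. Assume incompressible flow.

10.2 m/s

Mass conservation (A₁v₁ = A₂v₂) gives v₂ = 0.700 × 51.8/3.56 = 10.2 m/s.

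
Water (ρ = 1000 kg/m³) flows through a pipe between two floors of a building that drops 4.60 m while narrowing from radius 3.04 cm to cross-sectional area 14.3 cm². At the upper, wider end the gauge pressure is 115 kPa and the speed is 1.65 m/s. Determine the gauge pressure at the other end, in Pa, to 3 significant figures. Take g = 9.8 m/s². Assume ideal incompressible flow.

Continuity gives A₁v₁ = A₂v₂, so v₂ = (29.0 cm²)/(14.3 cm²) × 1.65 m/s = 3.35 m/s.
Energy conservation along the streamline gives P₂ = P₁ − ½ρ(v₂² − v₁²) − ρg(h₂ − h₁).
P₂ = 115000 + ½·1000·(1.65² − 3.35²) − 1000·9.8·(−4.60) = 115000 + (-4250) − (-45100) = 156000 Pa.

P₂ = 156000 Pa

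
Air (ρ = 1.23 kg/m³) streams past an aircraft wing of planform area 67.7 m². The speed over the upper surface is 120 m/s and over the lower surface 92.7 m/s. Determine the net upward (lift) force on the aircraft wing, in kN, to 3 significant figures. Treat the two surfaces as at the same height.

The faster flow above has the lower pressure; Bernoulli (same height) gives ΔP = ½ρ(v_up² − v_low²).
ΔP = ½·1.23·(120² − 92.7²) = 3570 Pa.
Lift = ΔP · A = 3570 × 67.7 = 242000 N.

F ≈ 242 kN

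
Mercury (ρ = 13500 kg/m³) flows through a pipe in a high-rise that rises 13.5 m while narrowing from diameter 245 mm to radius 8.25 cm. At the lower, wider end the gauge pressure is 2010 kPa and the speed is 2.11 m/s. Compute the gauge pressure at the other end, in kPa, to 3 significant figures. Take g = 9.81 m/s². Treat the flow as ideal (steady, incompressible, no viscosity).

P₂ ≈ 106 kPa

By continuity, v₂ = v₁·A₁/A₂ = 2.11·(471/214) = 4.65 m/s.
Bernoulli: P₁ + ½ρv₁² + ρg h₁ = P₂ + ½ρv₂² + ρg h₂, so P₂ = P₁ + ½ρ(v₁² − v₂²) − ρg(h₂ − h₁).
P₂ = 2010000 + ½·13500·(2.11² − 4.65²) − 13500·9.81·(+13.5) = 2010000 + (-116000) − (1790000) = 106000 Pa.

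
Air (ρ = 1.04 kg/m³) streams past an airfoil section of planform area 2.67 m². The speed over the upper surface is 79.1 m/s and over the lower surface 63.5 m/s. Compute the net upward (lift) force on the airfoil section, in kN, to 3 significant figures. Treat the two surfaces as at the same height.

F ≈ 3.09 kN

With equal heights on the two surfaces, Bernoulli gives P_lower − P_upper = ½ρ(v_upper² − v_lower²).
ΔP = ½·1.04·(79.1² − 63.5²) = 1160 Pa.
Lift = ΔP · A = 1160 × 2.67 = 3090 N.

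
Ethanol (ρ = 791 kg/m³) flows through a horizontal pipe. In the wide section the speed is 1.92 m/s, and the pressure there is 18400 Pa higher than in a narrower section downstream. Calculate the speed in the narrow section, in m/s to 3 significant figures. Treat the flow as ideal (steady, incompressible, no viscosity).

Along the level pipe P + ½ρv² is conserved, hence v₂² = v₁² + 2(P₁ − P₂)/ρ.
v₂ = √(1.92² + 2·18400/791) = √(3.69 + 46.5) = 7.09 m/s.

7.09 m/s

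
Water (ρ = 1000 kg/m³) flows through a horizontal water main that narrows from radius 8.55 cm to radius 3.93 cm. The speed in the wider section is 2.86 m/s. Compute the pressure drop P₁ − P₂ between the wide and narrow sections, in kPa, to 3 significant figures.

Continuity gives A₁v₁ = A₂v₂, so v₂ = (230 cm²)/(48.5 cm²) × 2.86 m/s = 13.5 m/s.
The pipe is horizontal, so Bernoulli reduces to P₁ + ½ρv₁² = P₂ + ½ρv₂².
P₁ − P₂ = ½·1000·(13.5² − 2.86²) = ½·1000·175 = 87500 Pa.

ΔP ≈ 87.5 kPa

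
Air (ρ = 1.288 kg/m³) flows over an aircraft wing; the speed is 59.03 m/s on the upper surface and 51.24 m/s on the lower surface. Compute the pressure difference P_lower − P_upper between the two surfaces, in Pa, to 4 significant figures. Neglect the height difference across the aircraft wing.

553.2 Pa

The pressure is lower where the speed is higher: ΔP = ½ρ(v_up² − v_low²).
ΔP = ½·1.288·(59.03² − 51.24²) = 553.2 Pa.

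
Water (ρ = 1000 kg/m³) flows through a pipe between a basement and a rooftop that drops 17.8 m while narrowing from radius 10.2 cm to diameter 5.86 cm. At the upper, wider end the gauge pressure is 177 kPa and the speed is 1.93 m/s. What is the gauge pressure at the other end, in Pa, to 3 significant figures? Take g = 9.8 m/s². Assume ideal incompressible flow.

P₂ = 79800 Pa

By continuity, v₂ = v₁·A₁/A₂ = 1.93·(327/27.0) = 23.4 m/s.
Energy conservation along the streamline gives P₂ = P₁ − ½ρ(v₂² − v₁²) − ρg(h₂ − h₁).
P₂ = 177000 + ½·1000·(1.93² − 23.4²) − 1000·9.8·(−17.8) = 177000 + (-272000) − (-174000) = 79800 Pa.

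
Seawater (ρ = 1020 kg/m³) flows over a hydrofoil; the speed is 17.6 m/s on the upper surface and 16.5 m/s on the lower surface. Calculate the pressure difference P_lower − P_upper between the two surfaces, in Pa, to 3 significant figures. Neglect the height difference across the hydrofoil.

Bernoulli (same height): P_lower − P_upper = ½ρ(v_upper² − v_lower²).
ΔP = ½·1020·(17.6² − 16.5²) = 19100 Pa.

ΔP ≈ 19100 Pa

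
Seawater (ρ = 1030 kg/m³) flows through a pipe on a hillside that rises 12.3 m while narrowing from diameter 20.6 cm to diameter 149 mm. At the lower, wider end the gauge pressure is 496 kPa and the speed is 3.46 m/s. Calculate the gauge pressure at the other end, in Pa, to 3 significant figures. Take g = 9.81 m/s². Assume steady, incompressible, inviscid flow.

Continuity gives A₁v₁ = A₂v₂, so v₂ = (333 cm²)/(174 cm²) × 3.46 m/s = 6.61 m/s.
Energy conservation along the streamline gives P₂ = P₁ − ½ρ(v₂² − v₁²) − ρg(h₂ − h₁).
P₂ = 496000 + ½·1030·(3.46² − 6.61²) − 1030·9.81·(+12.3) = 496000 + (-16400) − (124000) = 355000 Pa.

355000 Pa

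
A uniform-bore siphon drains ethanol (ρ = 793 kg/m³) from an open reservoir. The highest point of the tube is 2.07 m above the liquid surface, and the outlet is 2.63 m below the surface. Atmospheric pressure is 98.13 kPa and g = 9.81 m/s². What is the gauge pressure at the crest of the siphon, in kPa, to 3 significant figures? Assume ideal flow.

The outlet speed comes from Torricelli: v = √(2g·2.63) = 7.18 m/s.
With constant cross-section the crest speed equals v; applying Bernoulli from the surface up to the crest, P_top = P_atm − ½ρv² − ρg·h_top.
P_top = 98130 − ½·793·7.18² − 793·9.81·2.07 = 61600 Pa. So P_gauge = P_top − P_atm = -36600 Pa.

P_gauge ≈ -36.6 kPa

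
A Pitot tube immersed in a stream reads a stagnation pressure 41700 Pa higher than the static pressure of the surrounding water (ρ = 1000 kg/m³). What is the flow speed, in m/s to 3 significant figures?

v ≈ 9.13 m/s

The dynamic pressure equals the rise in static pressure at the stagnation point: ΔP = ½ρv².
v = √(2ΔP/ρ) = √(2·41700/1000) = 9.13 m/s.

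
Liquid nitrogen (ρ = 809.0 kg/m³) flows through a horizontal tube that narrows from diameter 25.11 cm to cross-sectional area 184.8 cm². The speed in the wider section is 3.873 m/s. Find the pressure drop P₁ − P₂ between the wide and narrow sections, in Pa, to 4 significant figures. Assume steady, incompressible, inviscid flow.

ΔP ≈ 37500 Pa

Mass conservation (A₁v₁ = A₂v₂) gives v₂ = 3.873 × 495.2/184.8 = 10.38 m/s.
Along the horizontal streamline, P + ½ρv² is constant.
P₁ − P₂ = ½·809.0·(10.38² − 3.873²) = ½·809.0·92.71 = 37500 Pa.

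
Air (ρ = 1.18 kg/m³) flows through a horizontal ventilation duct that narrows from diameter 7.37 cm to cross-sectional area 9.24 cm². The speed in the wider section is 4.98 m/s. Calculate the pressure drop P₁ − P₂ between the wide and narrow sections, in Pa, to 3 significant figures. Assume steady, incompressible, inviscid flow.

Continuity gives A₁v₁ = A₂v₂, so v₂ = (42.7 cm²)/(9.24 cm²) × 4.98 m/s = 23.0 m/s.
The pipe is horizontal, so Bernoulli reduces to P₁ + ½ρv₁² = P₂ + ½ρv₂².
P₁ − P₂ = ½·1.18·(23.0² − 4.98²) = ½·1.18·504 = 297 Pa.

ΔP ≈ 297 Pa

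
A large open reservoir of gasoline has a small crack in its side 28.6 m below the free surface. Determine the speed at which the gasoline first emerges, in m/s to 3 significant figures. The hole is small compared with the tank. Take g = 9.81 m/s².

23.7 m/s

Torricelli's result v = √(2gh) gives v = √(2·9.81·28.6) = 23.7 m/s.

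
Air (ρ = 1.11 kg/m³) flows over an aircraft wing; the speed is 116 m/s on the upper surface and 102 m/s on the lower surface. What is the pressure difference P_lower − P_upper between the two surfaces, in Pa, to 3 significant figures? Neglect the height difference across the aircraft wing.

ΔP ≈ 1690 Pa

Bernoulli (same height): P_lower − P_upper = ½ρ(v_upper² − v_lower²).
ΔP = ½·1.11·(116² − 102²) = 1690 Pa.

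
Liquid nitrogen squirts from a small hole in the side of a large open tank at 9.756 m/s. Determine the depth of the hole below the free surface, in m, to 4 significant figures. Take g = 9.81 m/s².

Torricelli: v = √(2gh), so h = v²/(2g).
h = 9.756²/(2·9.81) = 95.18/19.62 = 4.851 m.

h ≈ 4.851 m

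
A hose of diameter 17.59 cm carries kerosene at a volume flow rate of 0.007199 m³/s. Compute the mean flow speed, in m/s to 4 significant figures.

Q = 0.007199 m³/s = 0.007199 m³/s.
v = Q/A = 0.007199 / 0.02430 = 0.2962 m/s.

0.2962 m/s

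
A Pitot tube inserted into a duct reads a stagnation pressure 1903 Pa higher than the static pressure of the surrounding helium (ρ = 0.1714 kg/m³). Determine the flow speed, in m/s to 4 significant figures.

v = 149.0 m/s

The dynamic pressure equals the rise in static pressure at the stagnation point: ΔP = ½ρv².
v = √(2ΔP/ρ) = √(2·1903/0.1714) = 149.0 m/s.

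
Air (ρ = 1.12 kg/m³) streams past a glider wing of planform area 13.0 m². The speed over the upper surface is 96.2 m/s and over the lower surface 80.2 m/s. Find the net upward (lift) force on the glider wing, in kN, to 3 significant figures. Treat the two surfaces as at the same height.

The faster flow above has the lower pressure; Bernoulli (same height) gives ΔP = ½ρ(v_up² − v_low²).
ΔP = ½·1.12·(96.2² − 80.2²) = 1580 Pa.
Lift = ΔP · A = 1580 × 13.0 = 20500 N.

20.5 kN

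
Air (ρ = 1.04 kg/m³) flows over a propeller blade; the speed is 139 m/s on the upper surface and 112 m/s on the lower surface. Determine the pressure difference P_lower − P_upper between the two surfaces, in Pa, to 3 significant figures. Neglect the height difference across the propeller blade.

ΔP = 3520 Pa

With negligible Δh, P + ½ρv² is constant, so P_low − P_up = ½ρ(v_up² − v_low²).
ΔP = ½·1.04·(139² − 112²) = 3520 Pa.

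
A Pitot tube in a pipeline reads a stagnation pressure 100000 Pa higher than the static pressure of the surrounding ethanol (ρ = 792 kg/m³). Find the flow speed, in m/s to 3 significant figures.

v = 15.9 m/s

The dynamic pressure equals the rise in static pressure at the stagnation point: ΔP = ½ρv².
v = √(2ΔP/ρ) = √(2·100000/792) = 15.9 m/s.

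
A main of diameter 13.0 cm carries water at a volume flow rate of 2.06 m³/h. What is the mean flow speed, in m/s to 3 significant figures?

Q = 2.06 m³/h = 0.000572 m³/s.
v = Q/A = 0.000572 / 0.0133 = 0.0431 m/s.

v ≈ 0.0431 m/s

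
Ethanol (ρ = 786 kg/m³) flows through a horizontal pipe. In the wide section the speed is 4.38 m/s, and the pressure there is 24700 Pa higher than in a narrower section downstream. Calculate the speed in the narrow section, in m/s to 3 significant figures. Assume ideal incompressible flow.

Horizontal Bernoulli: P₁ + ½ρv₁² = P₂ + ½ρv₂², so v₂² = v₁² + 2(P₁ − P₂)/ρ.
v₂ = √(4.38² + 2·24700/786) = √(19.2 + 62.8) = 9.06 m/s.

9.06 m/s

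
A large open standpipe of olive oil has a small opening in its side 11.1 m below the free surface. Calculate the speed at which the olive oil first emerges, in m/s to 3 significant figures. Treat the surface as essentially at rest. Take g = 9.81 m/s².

Bernoulli from surface to hole (P equal, v_surface ≈ 0): v = √(2gh) = √(2×9.81×11.1) = 14.8 m/s.

v = 14.8 m/s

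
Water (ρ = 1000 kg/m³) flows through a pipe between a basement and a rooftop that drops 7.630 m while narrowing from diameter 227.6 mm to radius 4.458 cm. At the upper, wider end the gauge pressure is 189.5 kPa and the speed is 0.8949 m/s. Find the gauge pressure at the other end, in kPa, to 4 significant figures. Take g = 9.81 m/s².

The volume flow rate is constant, so v₂ = (A₁/A₂)v₁ = (406.9/62.44)·0.8949 = 5.831 m/s.
Applying Bernoulli between the two ends and solving for P₂: P₂ = P₁ + ½ρ(v₁² − v₂²) − ρgΔh.
P₂ = 189500 + ½·1000·(0.8949² − 5.831²) − 1000·9.81·(−7.630) = 189500 + (-16600) − (-74850) = 247700 Pa.

247.7 kPa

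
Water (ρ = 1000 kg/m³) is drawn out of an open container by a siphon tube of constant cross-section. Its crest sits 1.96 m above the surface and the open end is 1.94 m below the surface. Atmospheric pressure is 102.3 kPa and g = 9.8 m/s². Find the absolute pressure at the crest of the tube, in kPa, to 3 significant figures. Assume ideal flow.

P_top = 64.1 kPa

The outlet speed comes from Torricelli: v = √(2g·1.94) = 6.17 m/s.
Continuity keeps v the same throughout the tube; from surface to crest, P_atm + 0 = P_top + ½ρv² + ρg·h_top.
P_top = 102300 − ½·1000·6.17² − 1000·9.8·1.96 = 64100 Pa.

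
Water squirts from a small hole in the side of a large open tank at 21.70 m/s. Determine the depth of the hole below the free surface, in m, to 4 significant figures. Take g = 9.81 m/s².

24.00 m

Torricelli: v = √(2gh), so h = v²/(2g).
h = 21.70²/(2·9.81) = 470.9/19.62 = 24.00 m.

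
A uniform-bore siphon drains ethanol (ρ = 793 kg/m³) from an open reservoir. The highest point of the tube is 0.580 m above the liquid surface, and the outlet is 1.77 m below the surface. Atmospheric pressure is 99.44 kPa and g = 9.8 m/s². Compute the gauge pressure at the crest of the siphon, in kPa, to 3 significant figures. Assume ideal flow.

From the surface to the outlet (both open to atmosphere, surface at rest): v = √(2g·h_out) = √(2·9.8·1.77) = 5.89 m/s.
The bore is uniform, so the speed at the crest is the same v. Bernoulli surface→crest: P_atm = P_top + ½ρv² + ρg·h_top.
P_top = 99440 − ½·793·5.89² − 793·9.8·0.580 = 81200 Pa. So P_gauge = P_top − P_atm = -18300 Pa.

P_gauge ≈ -18.3 kPa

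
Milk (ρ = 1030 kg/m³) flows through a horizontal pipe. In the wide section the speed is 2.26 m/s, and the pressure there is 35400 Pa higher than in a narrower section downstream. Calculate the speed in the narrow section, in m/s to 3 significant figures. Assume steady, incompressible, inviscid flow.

Horizontal Bernoulli: P₁ + ½ρv₁² = P₂ + ½ρv₂², so v₂² = v₁² + 2(P₁ − P₂)/ρ.
v₂ = √(2.26² + 2·35400/1030) = √(5.11 + 68.7) = 8.59 m/s.

v₂ ≈ 8.59 m/s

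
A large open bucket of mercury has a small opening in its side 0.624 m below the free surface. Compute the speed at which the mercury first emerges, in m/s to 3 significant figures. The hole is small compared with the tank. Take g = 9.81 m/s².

The surface is effectively still and both ends are open, so ½v² = gh and v = √(2·9.81·0.624) = 3.50 m/s.

v ≈ 3.50 m/s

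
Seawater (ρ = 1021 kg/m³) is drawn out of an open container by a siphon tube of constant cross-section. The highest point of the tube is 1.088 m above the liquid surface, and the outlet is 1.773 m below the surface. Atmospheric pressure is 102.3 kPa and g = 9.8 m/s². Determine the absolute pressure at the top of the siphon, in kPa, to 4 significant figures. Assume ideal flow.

From the surface to the outlet (both open to atmosphere, surface at rest): v = √(2g·h_out) = √(2·9.8·1.773) = 5.895 m/s.
The bore is uniform, so the speed at the crest is the same v. Bernoulli surface→crest: P_atm = P_top + ½ρv² + ρg·h_top.
P_top = 102300 − ½·1021·5.895² − 1021·9.8·1.088 = 73670 Pa.

73.67 kPa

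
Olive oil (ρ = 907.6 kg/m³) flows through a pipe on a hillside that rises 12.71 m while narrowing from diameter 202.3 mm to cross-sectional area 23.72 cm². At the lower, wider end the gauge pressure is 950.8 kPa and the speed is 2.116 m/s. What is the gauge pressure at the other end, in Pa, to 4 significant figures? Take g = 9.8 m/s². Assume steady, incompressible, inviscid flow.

466700 Pa

By continuity, v₂ = v₁·A₁/A₂ = 2.116·(321.4/23.72) = 28.67 m/s.
Applying Bernoulli between the two ends and solving for P₂: P₂ = P₁ + ½ρ(v₁² − v₂²) − ρgΔh.
P₂ = 950800 + ½·907.6·(2.116² − 28.67²) − 907.6·9.8·(+12.71) = 950800 + (-371100) − (113000) = 466700 Pa.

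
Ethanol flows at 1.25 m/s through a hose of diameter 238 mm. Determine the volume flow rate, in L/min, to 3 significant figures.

Q = 3340 L/min

Q = A·v = 0.0445 m² × 1.25 m/s = 0.0556 m³/s.
Converting: 0.0556 m³/s × 60000 = 3340 L/min.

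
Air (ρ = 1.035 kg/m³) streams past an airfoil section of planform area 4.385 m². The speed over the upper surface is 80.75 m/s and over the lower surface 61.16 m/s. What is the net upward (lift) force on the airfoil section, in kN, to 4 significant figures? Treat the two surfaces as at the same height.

The faster flow above has the lower pressure; Bernoulli (same height) gives ΔP = ½ρ(v_up² − v_low²).
ΔP = ½·1.035·(80.75² − 61.16²) = 1439 Pa.
Lift = ΔP · A = 1439 × 4.385 = 6309 N.

F ≈ 6.309 kN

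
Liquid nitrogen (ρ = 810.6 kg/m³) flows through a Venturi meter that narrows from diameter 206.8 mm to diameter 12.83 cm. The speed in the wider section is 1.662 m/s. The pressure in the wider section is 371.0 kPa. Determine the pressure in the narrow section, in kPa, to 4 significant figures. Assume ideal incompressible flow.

By continuity, v₂ = v₁·A₁/A₂ = 1.662·(335.9/129.3) = 4.318 m/s.
With no height change, Bernoulli's equation is P₁ + ½ρv₁² = P₂ + ½ρv₂².
P₂ = P₁ − ½ρ(v₂² − v₁²) = 371000 − ½·810.6·(4.318² − 1.662²) = 371000 − 6437 = 364600 Pa.

P₂ ≈ 364.6 kPa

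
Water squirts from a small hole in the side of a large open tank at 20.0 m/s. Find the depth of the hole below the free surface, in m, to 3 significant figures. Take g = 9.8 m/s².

Torricelli: v = √(2gh), so h = v²/(2g).
h = 20.0²/(2·9.8) = 400/19.60 = 20.4 m.

h ≈ 20.4 m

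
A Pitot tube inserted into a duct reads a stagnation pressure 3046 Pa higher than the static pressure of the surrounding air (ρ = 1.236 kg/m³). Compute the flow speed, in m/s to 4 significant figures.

The dynamic pressure equals the rise in static pressure at the stagnation point: ΔP = ½ρv².
v = √(2ΔP/ρ) = √(2·3046/1.236) = 70.21 m/s.

v ≈ 70.21 m/s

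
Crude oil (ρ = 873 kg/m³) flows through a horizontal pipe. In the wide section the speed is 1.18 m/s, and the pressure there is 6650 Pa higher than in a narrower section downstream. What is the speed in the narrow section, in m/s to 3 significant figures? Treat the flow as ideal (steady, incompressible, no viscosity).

v₂ = 4.08 m/s

Along the level pipe P + ½ρv² is conserved, hence v₂² = v₁² + 2(P₁ − P₂)/ρ.
v₂ = √(1.18² + 2·6650/873) = √(1.39 + 15.2) = 4.08 m/s.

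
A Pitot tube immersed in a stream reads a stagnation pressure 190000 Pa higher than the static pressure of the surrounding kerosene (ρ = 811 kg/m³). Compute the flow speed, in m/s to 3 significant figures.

Bernoulli between the free stream and the stagnation point: ½ρv² = P_stag − P_static.
v = √(2ΔP/ρ) = √(2·190000/811) = 21.6 m/s.

v = 21.6 m/s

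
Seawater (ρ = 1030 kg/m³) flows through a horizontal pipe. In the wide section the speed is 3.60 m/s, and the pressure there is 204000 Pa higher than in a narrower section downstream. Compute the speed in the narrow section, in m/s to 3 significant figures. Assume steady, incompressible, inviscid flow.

With h₁ = h₂, rearranging Bernoulli gives v₂ = √(v₁² + 2ΔP/ρ).
v₂ = √(3.60² + 2·204000/1030) = √(13.0 + 396) = 20.2 m/s.

v₂ ≈ 20.2 m/s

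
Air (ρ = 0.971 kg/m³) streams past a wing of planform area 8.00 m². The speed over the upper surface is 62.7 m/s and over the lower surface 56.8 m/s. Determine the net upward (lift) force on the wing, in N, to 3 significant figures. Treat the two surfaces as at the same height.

2740 N

From P + ½ρv² = const at equal height, P_low − P_up = ½ρ(v_up² − v_low²).
ΔP = ½·0.971·(62.7² − 56.8²) = 342 Pa.
Lift = ΔP · A = 342 × 8.00 = 2740 N.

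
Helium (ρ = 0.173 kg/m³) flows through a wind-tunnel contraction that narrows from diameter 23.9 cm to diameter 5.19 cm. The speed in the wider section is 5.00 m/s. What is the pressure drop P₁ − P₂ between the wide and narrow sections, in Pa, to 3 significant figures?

ΔP = 970 Pa

Mass conservation (A₁v₁ = A₂v₂) gives v₂ = 5.00 × 449/21.2 = 106 m/s.
Along the horizontal streamline, P + ½ρv² is constant.
P₁ − P₂ = ½·0.173·(106² − 5.00²) = ½·0.173·11200 = 970 Pa.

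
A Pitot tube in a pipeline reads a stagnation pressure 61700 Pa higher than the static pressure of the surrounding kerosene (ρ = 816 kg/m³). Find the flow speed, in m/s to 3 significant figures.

v = 12.3 m/s

At the stagnation point the flow is brought to rest, so Bernoulli gives P_stag − P_static = ½ρv².
v = √(2ΔP/ρ) = √(2·61700/816) = 12.3 m/s.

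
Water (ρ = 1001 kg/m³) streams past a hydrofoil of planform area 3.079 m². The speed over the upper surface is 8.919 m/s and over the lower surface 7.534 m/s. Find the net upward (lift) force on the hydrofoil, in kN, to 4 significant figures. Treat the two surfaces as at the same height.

With equal heights on the two surfaces, Bernoulli gives P_lower − P_upper = ½ρ(v_upper² − v_lower²).
ΔP = ½·1001·(8.919² − 7.534²) = 11410 Pa.
Lift = ΔP · A = 11410 × 3.079 = 35120 N.

F ≈ 35.12 kN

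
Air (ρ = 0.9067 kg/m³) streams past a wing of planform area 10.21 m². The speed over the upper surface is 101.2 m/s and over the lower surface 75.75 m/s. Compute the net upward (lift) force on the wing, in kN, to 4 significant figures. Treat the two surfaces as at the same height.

F = 20.84 kN

With equal heights on the two surfaces, Bernoulli gives P_lower − P_upper = ½ρ(v_upper² − v_lower²).
ΔP = ½·0.9067·(101.2² − 75.75²) = 2042 Pa.
Lift = ΔP · A = 2042 × 10.21 = 20840 N.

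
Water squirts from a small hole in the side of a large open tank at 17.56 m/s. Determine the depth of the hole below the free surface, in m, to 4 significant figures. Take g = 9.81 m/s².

For a small hole in a large open tank, ½v² = gh, giving h = v²/(2g).
h = 17.56²/(2·9.81) = 308.4/19.62 = 15.72 m.

h = 15.72 m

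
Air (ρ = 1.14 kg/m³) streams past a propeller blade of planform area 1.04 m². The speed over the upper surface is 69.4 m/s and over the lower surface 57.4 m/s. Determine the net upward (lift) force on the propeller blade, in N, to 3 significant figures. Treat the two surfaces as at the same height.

The faster flow above has the lower pressure; Bernoulli (same height) gives ΔP = ½ρ(v_up² − v_low²).
ΔP = ½·1.14·(69.4² − 57.4²) = 867 Pa.
Lift = ΔP · A = 867 × 1.04 = 902 N.

F = 902 N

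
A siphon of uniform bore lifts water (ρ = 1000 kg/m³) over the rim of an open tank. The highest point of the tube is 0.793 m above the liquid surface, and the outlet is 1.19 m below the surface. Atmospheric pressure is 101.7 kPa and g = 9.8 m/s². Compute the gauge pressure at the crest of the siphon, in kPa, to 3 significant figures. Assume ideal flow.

From the surface to the outlet (both open to atmosphere, surface at rest): v = √(2g·h_out) = √(2·9.8·1.19) = 4.83 m/s.
The bore is uniform, so the speed at the crest is the same v. Bernoulli surface→crest: P_atm = P_top + ½ρv² + ρg·h_top.
P_top = 101700 − ½·1000·4.83² − 1000·9.8·0.793 = 82300 Pa. So P_gauge = P_top − P_atm = -19400 Pa.

P_gauge ≈ -19.4 kPa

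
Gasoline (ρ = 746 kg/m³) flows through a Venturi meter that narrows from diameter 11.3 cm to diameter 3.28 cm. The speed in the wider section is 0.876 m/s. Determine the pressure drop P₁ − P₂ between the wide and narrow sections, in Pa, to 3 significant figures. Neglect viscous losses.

ΔP ≈ 40000 Pa

Continuity gives A₁v₁ = A₂v₂, so v₂ = (100 cm²)/(8.45 cm²) × 0.876 m/s = 10.4 m/s.
With no height change, Bernoulli's equation is P₁ + ½ρv₁² = P₂ + ½ρv₂².
P₁ − P₂ = ½·746·(10.4² − 0.876²) = ½·746·107 = 40000 Pa.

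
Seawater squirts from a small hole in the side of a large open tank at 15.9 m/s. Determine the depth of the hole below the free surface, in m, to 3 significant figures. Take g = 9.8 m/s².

h = 12.9 m

For a small hole in a large open tank, ½v² = gh, giving h = v²/(2g).
h = 15.9²/(2·9.8) = 253/19.60 = 12.9 m.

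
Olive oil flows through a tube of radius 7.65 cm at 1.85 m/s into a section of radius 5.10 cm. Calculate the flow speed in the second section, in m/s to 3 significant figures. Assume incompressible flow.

v₂ ≈ 4.16 m/s

By continuity, v₂ = v₁·A₁/A₂ = 1.85·(184/81.7) = 4.16 m/s.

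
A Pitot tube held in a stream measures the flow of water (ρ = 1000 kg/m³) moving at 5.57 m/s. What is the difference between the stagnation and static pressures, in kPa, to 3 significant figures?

Bernoulli between the free stream and the stagnation point: ½ρv² = P_stag − P_static.
ΔP = ½·1000·5.57² = 15500 Pa.

15.5 kPa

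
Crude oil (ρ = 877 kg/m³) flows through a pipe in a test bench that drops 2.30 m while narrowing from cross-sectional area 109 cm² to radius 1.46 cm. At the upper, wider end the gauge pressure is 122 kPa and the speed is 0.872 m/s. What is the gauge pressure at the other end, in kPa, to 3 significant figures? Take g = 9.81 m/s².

P₂ = 53.8 kPa

By continuity, v₂ = v₁·A₁/A₂ = 0.872·(109/6.70) = 14.2 m/s.
Energy conservation along the streamline gives P₂ = P₁ − ½ρ(v₂² − v₁²) − ρg(h₂ − h₁).
P₂ = 122000 + ½·877·(0.872² − 14.2²) − 877·9.81·(−2.30) = 122000 + (-88000) − (-19800) = 53800 Pa.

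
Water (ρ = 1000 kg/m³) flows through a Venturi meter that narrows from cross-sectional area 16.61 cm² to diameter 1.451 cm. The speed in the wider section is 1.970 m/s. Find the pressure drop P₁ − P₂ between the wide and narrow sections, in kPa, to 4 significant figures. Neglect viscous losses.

ΔP ≈ 193.9 kPa

Continuity gives A₁v₁ = A₂v₂, so v₂ = (16.61 cm²)/(1.654 cm²) × 1.970 m/s = 19.79 m/s.
With no height change, Bernoulli's equation is P₁ + ½ρv₁² = P₂ + ½ρv₂².
P₁ − P₂ = ½·1000·(19.79² − 1.970²) = ½·1000·387.7 = 193900 Pa.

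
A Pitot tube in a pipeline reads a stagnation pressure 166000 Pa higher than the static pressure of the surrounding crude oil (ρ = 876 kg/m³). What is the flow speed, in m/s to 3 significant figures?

The dynamic pressure equals the rise in static pressure at the stagnation point: ΔP = ½ρv².
v = √(2ΔP/ρ) = √(2·166000/876) = 19.5 m/s.

v ≈ 19.5 m/s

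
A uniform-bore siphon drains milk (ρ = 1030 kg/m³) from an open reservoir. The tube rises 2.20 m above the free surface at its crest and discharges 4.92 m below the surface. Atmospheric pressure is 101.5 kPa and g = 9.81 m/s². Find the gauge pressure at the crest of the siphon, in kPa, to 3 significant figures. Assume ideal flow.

The outlet speed comes from Torricelli: v = √(2g·4.92) = 9.82 m/s.
Continuity keeps v the same throughout the tube; from surface to crest, P_atm + 0 = P_top + ½ρv² + ρg·h_top.
P_top = 101500 − ½·1030·9.82² − 1030·9.81·2.20 = 29600 Pa. So P_gauge = P_top − P_atm = -71900 Pa.

P_gauge ≈ -71.9 kPa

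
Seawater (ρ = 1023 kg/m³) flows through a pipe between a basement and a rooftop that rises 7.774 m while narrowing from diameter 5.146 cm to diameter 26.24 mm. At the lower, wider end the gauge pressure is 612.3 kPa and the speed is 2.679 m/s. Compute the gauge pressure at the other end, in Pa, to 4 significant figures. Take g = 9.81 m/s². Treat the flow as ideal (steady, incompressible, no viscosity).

By continuity, v₂ = v₁·A₁/A₂ = 2.679·(20.80/5.408) = 10.30 m/s.
Applying Bernoulli between the two ends and solving for P₂: P₂ = P₁ + ½ρ(v₁² − v₂²) − ρgΔh.
P₂ = 612300 + ½·1023·(2.679² − 10.30²) − 1023·9.81·(+7.774) = 612300 + (-50630) − (78020) = 483700 Pa.

P₂ ≈ 483700 Pa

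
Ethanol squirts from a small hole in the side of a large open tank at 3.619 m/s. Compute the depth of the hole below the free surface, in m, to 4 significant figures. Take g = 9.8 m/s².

h = 0.6682 m

For a small hole in a large open tank, ½v² = gh, giving h = v²/(2g).
h = 3.619²/(2·9.8) = 13.10/19.60 = 0.6682 m.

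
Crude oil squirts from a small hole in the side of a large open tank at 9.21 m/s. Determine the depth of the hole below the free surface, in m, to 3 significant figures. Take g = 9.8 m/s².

Torricelli: v = √(2gh), so h = v²/(2g).
h = 9.21²/(2·9.8) = 84.8/19.60 = 4.33 m.

h ≈ 4.33 m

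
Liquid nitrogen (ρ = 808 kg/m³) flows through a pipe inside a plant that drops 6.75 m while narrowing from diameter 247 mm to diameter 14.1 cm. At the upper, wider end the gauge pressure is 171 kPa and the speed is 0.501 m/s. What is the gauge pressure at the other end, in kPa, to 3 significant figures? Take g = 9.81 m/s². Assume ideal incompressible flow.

P₂ = 224 kPa

By continuity, v₂ = v₁·A₁/A₂ = 0.501·(479/156) = 1.54 m/s.
Applying Bernoulli between the two ends and solving for P₂: P₂ = P₁ + ½ρ(v₁² − v₂²) − ρgΔh.
P₂ = 171000 + ½·808·(0.501² − 1.54²) − 808·9.81·(−6.75) = 171000 + (-854) − (-53500) = 224000 Pa.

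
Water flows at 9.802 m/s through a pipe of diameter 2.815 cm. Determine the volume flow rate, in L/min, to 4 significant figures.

Q = 366.0 L/min

Q = A·v = 0.0006224 m² × 9.802 m/s = 0.006100 m³/s.
Converting: 0.006100 m³/s × 60000 = 366.0 L/min.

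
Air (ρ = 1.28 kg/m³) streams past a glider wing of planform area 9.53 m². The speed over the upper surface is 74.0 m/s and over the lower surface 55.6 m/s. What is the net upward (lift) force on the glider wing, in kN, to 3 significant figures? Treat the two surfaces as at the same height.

14.5 kN

From P + ½ρv² = const at equal height, P_low − P_up = ½ρ(v_up² − v_low²).
ΔP = ½·1.28·(74.0² − 55.6²) = 1530 Pa.
Lift = ΔP · A = 1530 × 9.53 = 14500 N.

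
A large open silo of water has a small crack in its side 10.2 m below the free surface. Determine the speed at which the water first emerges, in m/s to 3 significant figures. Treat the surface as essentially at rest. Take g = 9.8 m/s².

The surface is effectively still and both ends are open, so ½v² = gh and v = √(2·9.8·10.2) = 14.1 m/s.

v ≈ 14.1 m/s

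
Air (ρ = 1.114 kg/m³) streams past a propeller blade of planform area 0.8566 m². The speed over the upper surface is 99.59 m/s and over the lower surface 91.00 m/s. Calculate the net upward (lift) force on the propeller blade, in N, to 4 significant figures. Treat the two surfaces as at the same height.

The faster flow above has the lower pressure; Bernoulli (same height) gives ΔP = ½ρ(v_up² − v_low²).
ΔP = ½·1.114·(99.59² − 91.00²) = 911.9 Pa.
Lift = ΔP · A = 911.9 × 0.8566 = 781.1 N.

F = 781.1 N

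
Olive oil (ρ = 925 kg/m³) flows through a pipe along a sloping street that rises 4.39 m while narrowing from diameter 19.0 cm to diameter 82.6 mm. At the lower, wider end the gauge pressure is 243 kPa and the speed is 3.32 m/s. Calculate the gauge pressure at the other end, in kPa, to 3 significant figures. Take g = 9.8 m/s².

Continuity gives A₁v₁ = A₂v₂, so v₂ = (284 cm²)/(53.6 cm²) × 3.32 m/s = 17.6 m/s.
Bernoulli: P₁ + ½ρv₁² + ρg h₁ = P₂ + ½ρv₂² + ρg h₂, so P₂ = P₁ + ½ρ(v₁² − v₂²) − ρg(h₂ − h₁).
P₂ = 243000 + ½·925·(3.32² − 17.6²) − 925·9.8·(+4.39) = 243000 + (-138000) − (39800) = 65600 Pa.

P₂ ≈ 65.6 kPa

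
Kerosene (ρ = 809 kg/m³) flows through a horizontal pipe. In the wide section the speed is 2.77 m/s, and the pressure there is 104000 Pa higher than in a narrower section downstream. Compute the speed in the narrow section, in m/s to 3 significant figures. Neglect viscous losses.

16.3 m/s

Horizontal Bernoulli: P₁ + ½ρv₁² = P₂ + ½ρv₂², so v₂² = v₁² + 2(P₁ − P₂)/ρ.
v₂ = √(2.77² + 2·104000/809) = √(7.67 + 257) = 16.3 m/s.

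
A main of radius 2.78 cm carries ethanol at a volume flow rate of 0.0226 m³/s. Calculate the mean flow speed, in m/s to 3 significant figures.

Q = 0.0226 m³/s = 0.0226 m³/s.
v = Q/A = 0.0226 / 0.00243 = 9.31 m/s.

v ≈ 9.31 m/s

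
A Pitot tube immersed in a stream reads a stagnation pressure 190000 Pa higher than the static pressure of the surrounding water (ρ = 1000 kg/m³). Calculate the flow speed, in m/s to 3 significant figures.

The dynamic pressure equals the rise in static pressure at the stagnation point: ΔP = ½ρv².
v = √(2ΔP/ρ) = √(2·190000/1000) = 19.5 m/s.

v = 19.5 m/s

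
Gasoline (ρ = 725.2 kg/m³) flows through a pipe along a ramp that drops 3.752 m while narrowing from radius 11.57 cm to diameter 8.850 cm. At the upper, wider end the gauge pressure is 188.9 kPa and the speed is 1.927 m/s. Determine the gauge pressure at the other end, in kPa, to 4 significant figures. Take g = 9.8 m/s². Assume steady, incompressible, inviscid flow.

Continuity gives A₁v₁ = A₂v₂, so v₂ = (420.5 cm²)/(61.51 cm²) × 1.927 m/s = 13.17 m/s.
Applying Bernoulli between the two ends and solving for P₂: P₂ = P₁ + ½ρ(v₁² − v₂²) − ρgΔh.
P₂ = 188900 + ½·725.2·(1.927² − 13.17²) − 725.2·9.8·(−3.752) = 188900 + (-61590) − (-26670) = 154000 Pa.

P₂ ≈ 154.0 kPa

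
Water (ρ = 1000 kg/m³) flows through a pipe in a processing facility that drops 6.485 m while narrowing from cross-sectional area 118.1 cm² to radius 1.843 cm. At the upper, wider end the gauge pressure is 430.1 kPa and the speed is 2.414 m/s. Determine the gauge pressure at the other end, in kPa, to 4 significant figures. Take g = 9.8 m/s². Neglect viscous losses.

By continuity, v₂ = v₁·A₁/A₂ = 2.414·(118.1/10.67) = 26.72 m/s.
Applying Bernoulli between the two ends and solving for P₂: P₂ = P₁ + ½ρ(v₁² − v₂²) − ρgΔh.
P₂ = 430100 + ½·1000·(2.414² − 26.72²) − 1000·9.8·(−6.485) = 430100 + (-354000) − (-63550) = 139700 Pa.

P₂ = 139.7 kPa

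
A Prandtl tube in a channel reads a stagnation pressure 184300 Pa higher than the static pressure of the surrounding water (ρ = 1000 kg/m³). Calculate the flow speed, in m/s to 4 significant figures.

v = 19.20 m/s

At the stagnation point the flow is brought to rest, so Bernoulli gives P_stag − P_static = ½ρv².
v = √(2ΔP/ρ) = √(2·184300/1000) = 19.20 m/s.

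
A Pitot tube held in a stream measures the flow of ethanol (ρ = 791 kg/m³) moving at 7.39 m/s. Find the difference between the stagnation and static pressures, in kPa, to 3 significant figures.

Bernoulli between the free stream and the stagnation point: ½ρv² = P_stag − P_static.
ΔP = ½·791·7.39² = 21600 Pa.

ΔP ≈ 21.6 kPa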